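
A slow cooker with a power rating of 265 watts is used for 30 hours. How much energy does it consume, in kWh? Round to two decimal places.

7.95 kWh

Energy = 0.265 kW × 30 h = 7.95 kWh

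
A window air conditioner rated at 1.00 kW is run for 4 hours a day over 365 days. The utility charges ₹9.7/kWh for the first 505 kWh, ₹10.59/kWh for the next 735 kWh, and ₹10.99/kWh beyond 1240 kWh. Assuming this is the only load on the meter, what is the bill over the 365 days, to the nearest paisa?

₹15099.95

Runtime = 4 h/day × 365 days = 1460 h
Energy = 1 kW × 1460 h = 1460 kWh
Tier 1 (0–505 kWh): 505 × ₹9.7 = ₹4898.5
Tier 2 (505–1240 kWh): 735 × ₹10.59 = ₹7783.65
Above 1240 kWh: 220 × ₹10.99 = ₹2417.8
Bill = ₹15099.95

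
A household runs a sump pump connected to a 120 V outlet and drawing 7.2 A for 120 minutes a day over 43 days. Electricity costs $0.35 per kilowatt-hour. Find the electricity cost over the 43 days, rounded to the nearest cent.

Power = 7.2 A × 120 V = 864 W = 0.864 kW
Runtime = 120 min × 43 = 5160 min = 86 h
Energy = 0.864 kW × 86 h = 74.304 kWh
Cost = 74.304 kWh × $0.35/kWh = $26.01

$26.01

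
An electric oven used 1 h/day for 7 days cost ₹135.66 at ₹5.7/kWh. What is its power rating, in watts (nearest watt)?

Energy = ₹135.66 ÷ ₹5.7/kWh = 23.8 kWh
Runtime = 1 h/day × 7 days = 7 h
Power = 23.8 kWh ÷ 7 h = 3.4 kW = 3400 W

3400 W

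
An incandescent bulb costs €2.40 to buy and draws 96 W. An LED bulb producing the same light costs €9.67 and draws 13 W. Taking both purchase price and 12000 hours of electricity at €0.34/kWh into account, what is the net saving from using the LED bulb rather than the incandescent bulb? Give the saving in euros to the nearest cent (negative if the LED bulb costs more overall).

€331.37

incandescent bulb: €2.40 + (96/1000) kW × 12000 h × €0.34 = €2.40 + €391.68 = €394.08
LED bulb: €9.67 + (13/1000) kW × 12000 h × €0.34 = €9.67 + €53.04 = €62.71
Saving = €394.08 − €62.71 = €331.37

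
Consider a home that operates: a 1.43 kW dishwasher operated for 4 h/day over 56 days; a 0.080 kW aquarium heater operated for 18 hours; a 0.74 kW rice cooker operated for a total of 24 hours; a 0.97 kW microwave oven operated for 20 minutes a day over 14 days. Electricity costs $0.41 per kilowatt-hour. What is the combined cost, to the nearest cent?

dishwasher: Runtime = 4 h/day × 56 days = 224 h
dishwasher: 1.43 kW × 224 h = 320.32 kWh
aquarium heater: 0.08 kW × 18 h = 1.44 kWh
rice cooker: 0.74 kW × 24 h = 17.76 kWh
microwave oven: Runtime = 20 min × 14 = 280 min = 4.666666… h
microwave oven: 0.97 kW × 4.666666… h = 4.526666… kWh
Total energy = 344.046666… kWh
Cost = 344.046666… × $0.41 = $141.06

$141.06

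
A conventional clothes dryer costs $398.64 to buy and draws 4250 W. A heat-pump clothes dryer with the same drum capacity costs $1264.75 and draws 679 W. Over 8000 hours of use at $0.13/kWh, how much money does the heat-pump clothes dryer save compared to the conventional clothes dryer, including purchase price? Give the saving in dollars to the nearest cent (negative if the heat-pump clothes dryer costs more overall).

$2847.73

conventional clothes dryer: $398.64 + (4250/1000) kW × 8000 h × $0.13 = $398.64 + $4420 = $4818.64
heat-pump clothes dryer: $1264.75 + (679/1000) kW × 8000 h × $0.13 = $1264.75 + $706.16 = $1970.91
Saving = $4818.64 − $1970.91 = $2847.73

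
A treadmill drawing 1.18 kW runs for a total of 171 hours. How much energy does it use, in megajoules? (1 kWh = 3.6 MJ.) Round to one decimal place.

Energy = 1.18 kW × 171 h = 201.78 kWh
= 201.78 × 3.6 MJ = 726.4 MJ

726.4 MJ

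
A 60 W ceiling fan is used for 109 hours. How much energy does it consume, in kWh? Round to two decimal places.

6.54 kWh

Energy = 0.06 kW × 109 h = 6.54 kWh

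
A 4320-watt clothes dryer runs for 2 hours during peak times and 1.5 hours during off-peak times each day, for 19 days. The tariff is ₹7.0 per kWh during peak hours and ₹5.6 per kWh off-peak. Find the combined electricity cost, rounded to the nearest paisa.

Peak energy = 4.32 kW × 2 h × 19 = 164.16 kWh
Off-peak energy = 4.32 kW × 1.5 h × 19 = 123.12 kWh
Cost = 164.16 × ₹7.0 + 123.12 × ₹5.6 = ₹1149.12 + ₹689.472 = ₹1838.59

₹1838.59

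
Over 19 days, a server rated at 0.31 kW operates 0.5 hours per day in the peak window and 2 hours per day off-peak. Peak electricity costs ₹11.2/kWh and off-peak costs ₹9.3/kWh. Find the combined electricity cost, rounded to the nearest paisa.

Peak energy = 0.31 kW × 0.5 h × 19 = 2.945 kWh
Off-peak energy = 0.31 kW × 2 h × 19 = 11.78 kWh
Cost = 2.945 × ₹11.2 + 11.78 × ₹9.3 = ₹32.984 + ₹109.554 = ₹142.54

₹142.54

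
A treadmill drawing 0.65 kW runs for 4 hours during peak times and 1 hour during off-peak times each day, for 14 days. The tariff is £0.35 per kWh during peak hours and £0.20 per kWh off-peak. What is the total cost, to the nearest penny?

Peak energy = 0.65 kW × 4 h × 14 = 36.4 kWh
Off-peak energy = 0.65 kW × 1 h × 14 = 9.1 kWh
Cost = 36.4 × £0.35 + 9.1 × £0.20 = £12.74 + £1.82 = £14.56

£14.56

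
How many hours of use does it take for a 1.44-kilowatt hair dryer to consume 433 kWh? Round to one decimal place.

Hours = 433 kWh ÷ 1.44 kW = 300.7 h

300.7 h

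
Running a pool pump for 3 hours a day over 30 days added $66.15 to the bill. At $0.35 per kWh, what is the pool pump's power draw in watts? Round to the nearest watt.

2100 W

Energy = $66.15 ÷ $0.35/kWh = 189 kWh
Runtime = 3 h/day × 30 days = 90 h
Power = 189 kWh ÷ 90 h = 2.1 kW = 2100 W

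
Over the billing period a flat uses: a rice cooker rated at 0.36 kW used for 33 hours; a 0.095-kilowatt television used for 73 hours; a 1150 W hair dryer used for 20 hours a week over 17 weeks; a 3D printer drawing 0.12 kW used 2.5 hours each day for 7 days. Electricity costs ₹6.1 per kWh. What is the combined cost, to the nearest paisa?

₹2512.68

rice cooker: 0.36 kW × 33 h = 11.88 kWh
television: 0.095 kW × 73 h = 6.935 kWh
hair dryer: Runtime = 20 h/week × 17 weeks = 340 h
hair dryer: 1.15 kW × 340 h = 391 kWh
3D printer: Runtime = 2.5 h/day × 7 days = 17.5 h
3D printer: 0.12 kW × 17.5 h = 2.1 kWh
Total energy = 411.915 kWh
Cost = 411.915 × ₹6.1 = ₹2512.68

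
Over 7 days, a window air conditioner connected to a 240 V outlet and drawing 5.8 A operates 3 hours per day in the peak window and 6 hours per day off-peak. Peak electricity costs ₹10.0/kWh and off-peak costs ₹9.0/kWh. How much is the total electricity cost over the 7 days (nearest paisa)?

Power = 5.8 A × 240 V = 1392 W = 1.392 kW
Peak energy = 1.392 kW × 3 h × 7 = 29.232 kWh
Off-peak energy = 1.392 kW × 6 h × 7 = 58.464 kWh
Cost = 29.232 × ₹10.0 + 58.464 × ₹9.0 = ₹292.32 + ₹526.176 = ₹818.50

₹818.50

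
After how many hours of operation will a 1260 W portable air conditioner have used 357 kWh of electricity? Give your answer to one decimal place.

283.3 h

Hours = 357 kWh ÷ 1.26 kW = 283.3 h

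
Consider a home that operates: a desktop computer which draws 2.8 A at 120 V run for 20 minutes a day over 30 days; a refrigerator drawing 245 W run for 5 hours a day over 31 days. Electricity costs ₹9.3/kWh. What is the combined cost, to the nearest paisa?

desktop computer: Power = 2.8 A × 120 V = 336 W = 0.336 kW
desktop computer: Runtime = 20 min × 30 = 600 min = 10 h
desktop computer: 0.336 kW × 10 h = 3.36 kWh
refrigerator: Runtime = 5 h/day × 31 days = 155 h
refrigerator: 0.245 kW × 155 h = 37.975 kWh
Total energy = 41.335 kWh
Cost = 41.335 × ₹9.3 = ₹384.42

₹384.42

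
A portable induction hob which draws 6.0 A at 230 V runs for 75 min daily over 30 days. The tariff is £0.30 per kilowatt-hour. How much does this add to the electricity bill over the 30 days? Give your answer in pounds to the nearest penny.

£15.53

Power = 6.0 A × 230 V = 1380 W = 1.38 kW
Runtime = 75 min × 30 = 2250 min = 37.5 h
Energy = 1.38 kW × 37.5 h = 51.75 kWh
Cost = 51.75 kWh × £0.30/kWh = £15.53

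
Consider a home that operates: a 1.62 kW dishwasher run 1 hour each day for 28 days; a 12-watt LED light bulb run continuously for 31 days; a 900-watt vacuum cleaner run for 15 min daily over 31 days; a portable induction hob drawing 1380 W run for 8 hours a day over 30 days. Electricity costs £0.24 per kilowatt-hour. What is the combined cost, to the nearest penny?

£94.19

dishwasher: Runtime = 1 h/day × 28 days = 28 h
dishwasher: 1.62 kW × 28 h = 45.36 kWh
LED light bulb: Runtime = 24 h × 31 = 744 h
LED light bulb: 0.012 kW × 744 h = 8.928 kWh
vacuum cleaner: Runtime = 15 min × 31 = 465 min = 7.75 h
vacuum cleaner: 0.9 kW × 7.75 h = 6.975 kWh
portable induction hob: Runtime = 8 h/day × 30 days = 240 h
portable induction hob: 1.38 kW × 240 h = 331.2 kWh
Total energy = 392.463 kWh
Cost = 392.463 × £0.24 = £94.19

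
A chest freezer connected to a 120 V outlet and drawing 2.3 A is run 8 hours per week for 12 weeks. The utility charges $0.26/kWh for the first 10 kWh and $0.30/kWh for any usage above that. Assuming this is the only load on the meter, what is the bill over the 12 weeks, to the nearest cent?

$7.55

Power = 2.3 A × 120 V = 276 W = 0.276 kW
Runtime = 8 h/week × 12 weeks = 96 h
Energy = 0.276 kW × 96 h = 26.496 kWh
Tier 1 (0–10 kWh): 10 × $0.26 = $2.6
Above 10 kWh: 16.496 × $0.30 = $4.9488
Bill = $7.55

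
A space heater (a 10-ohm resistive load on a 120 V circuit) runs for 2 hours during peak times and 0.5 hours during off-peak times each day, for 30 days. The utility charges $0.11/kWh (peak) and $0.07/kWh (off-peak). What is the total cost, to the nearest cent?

$11.02

Power = V²/R = 120²/10 = 1440 W = 1.44 kW
Peak energy = 1.44 kW × 2 h × 30 = 86.4 kWh
Off-peak energy = 1.44 kW × 0.5 h × 30 = 21.6 kWh
Cost = 86.4 × $0.11 + 21.6 × $0.07 = $9.504 + $1.512 = $11.02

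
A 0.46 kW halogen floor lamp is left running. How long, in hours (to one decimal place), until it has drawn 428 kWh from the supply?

Hours = 428 kWh ÷ 0.46 kW = 930.4 h

930.4 h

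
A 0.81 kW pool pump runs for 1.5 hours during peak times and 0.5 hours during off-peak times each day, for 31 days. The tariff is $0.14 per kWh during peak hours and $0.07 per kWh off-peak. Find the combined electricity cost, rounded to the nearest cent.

$6.15

Peak energy = 0.81 kW × 1.5 h × 31 = 37.665 kWh
Off-peak energy = 0.81 kW × 0.5 h × 31 = 12.555 kWh
Cost = 37.665 × $0.14 + 12.555 × $0.07 = $5.2731 + $0.87885 = $6.15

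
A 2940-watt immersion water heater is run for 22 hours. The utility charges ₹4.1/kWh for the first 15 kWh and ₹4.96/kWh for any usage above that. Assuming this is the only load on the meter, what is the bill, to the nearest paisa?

Energy = 2.94 kW × 22 h = 64.68 kWh
Tier 1 (0–15 kWh): 15 × ₹4.1 = ₹61.5
Above 15 kWh: 49.68 × ₹4.96 = ₹246.4128
Bill = ₹307.91

₹307.91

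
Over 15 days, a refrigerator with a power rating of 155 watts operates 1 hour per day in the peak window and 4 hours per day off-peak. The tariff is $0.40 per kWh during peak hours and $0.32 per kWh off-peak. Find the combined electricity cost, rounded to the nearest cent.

Peak energy = 0.155 kW × 1 h × 15 = 2.325 kWh
Off-peak energy = 0.155 kW × 4 h × 15 = 9.3 kWh
Cost = 2.325 × $0.40 + 9.3 × $0.32 = $0.93 + $2.976 = $3.91

$3.91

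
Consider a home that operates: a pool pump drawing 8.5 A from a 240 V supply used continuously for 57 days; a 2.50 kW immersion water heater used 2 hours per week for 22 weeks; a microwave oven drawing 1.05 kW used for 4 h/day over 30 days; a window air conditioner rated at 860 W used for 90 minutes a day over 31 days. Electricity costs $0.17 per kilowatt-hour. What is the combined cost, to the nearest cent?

pool pump: Power = 8.5 A × 240 V = 2040 W = 2.04 kW
pool pump: Runtime = 24 h × 57 = 1368 h
pool pump: 2.04 kW × 1368 h = 2790.72 kWh
immersion water heater: Runtime = 2 h/week × 22 weeks = 44 h
immersion water heater: 2.5 kW × 44 h = 110 kWh
microwave oven: Runtime = 4 h/day × 30 days = 120 h
microwave oven: 1.05 kW × 120 h = 126 kWh
window air conditioner: Runtime = 90 min × 31 = 2790 min = 46.5 h
window air conditioner: 0.86 kW × 46.5 h = 39.99 kWh
Total energy = 3066.71 kWh
Cost = 3066.71 × $0.17 = $521.34

$521.34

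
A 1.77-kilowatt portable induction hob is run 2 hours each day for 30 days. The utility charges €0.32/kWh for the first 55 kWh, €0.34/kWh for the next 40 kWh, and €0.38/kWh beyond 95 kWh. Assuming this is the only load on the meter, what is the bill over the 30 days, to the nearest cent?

€35.46

Runtime = 2 h/day × 30 days = 60 h
Energy = 1.77 kW × 60 h = 106.2 kWh
Tier 1 (0–55 kWh): 55 × €0.32 = €17.6
Tier 2 (55–95 kWh): 40 × €0.34 = €13.6
Above 95 kWh: 11.2 × €0.38 = €4.256
Bill = €35.46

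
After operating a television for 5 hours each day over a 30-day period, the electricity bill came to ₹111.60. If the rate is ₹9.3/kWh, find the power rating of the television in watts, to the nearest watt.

80 W

Energy = ₹111.60 ÷ ₹9.3/kWh = 12 kWh
Runtime = 5 h/day × 30 days = 150 h
Power = 12 kWh ÷ 150 h = 0.08 kW = 80 W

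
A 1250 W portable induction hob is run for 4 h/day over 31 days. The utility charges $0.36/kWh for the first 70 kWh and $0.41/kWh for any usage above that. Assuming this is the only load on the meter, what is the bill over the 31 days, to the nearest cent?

$60.05

Runtime = 4 h/day × 31 days = 124 h
Energy = 1.25 kW × 124 h = 155 kWh
Tier 1 (0–70 kWh): 70 × $0.36 = $25.2
Above 70 kWh: 85 × $0.41 = $34.85
Bill = $60.05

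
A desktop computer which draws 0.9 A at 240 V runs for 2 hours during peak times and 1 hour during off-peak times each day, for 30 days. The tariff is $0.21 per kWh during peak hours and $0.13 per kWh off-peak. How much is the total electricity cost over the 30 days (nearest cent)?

Power = 0.9 A × 240 V = 216 W = 0.216 kW
Peak energy = 0.216 kW × 2 h × 30 = 12.96 kWh
Off-peak energy = 0.216 kW × 1 h × 30 = 6.48 kWh
Cost = 12.96 × $0.21 + 6.48 × $0.13 = $2.7216 + $0.8424 = $3.56

$3.56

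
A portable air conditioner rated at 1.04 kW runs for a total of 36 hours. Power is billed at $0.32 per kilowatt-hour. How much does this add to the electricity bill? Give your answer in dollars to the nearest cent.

Energy = 1.04 kW × 36 h = 37.44 kWh
Cost = 37.44 kWh × $0.32/kWh = $11.98

$11.98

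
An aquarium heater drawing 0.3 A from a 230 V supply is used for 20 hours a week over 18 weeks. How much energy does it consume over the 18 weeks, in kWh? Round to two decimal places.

24.84 kWh

Power = 0.3 A × 230 V = 69 W = 0.069 kW
Runtime = 20 h/week × 18 weeks = 360 h
Energy = 0.069 kW × 360 h = 24.84 kWh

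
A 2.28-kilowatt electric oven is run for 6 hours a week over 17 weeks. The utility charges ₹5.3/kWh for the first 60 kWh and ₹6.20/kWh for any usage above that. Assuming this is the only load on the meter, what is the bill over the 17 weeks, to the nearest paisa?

₹1387.87

Runtime = 6 h/week × 17 weeks = 102 h
Energy = 2.28 kW × 102 h = 232.56 kWh
Tier 1 (0–60 kWh): 60 × ₹5.3 = ₹318
Above 60 kWh: 172.56 × ₹6.20 = ₹1069.872
Bill = ₹1387.87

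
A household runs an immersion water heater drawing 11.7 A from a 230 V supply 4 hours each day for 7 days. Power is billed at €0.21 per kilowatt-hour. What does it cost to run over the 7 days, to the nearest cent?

€15.82

Power = 11.7 A × 230 V = 2691 W = 2.691 kW
Runtime = 4 h/day × 7 days = 28 h
Energy = 2.691 kW × 28 h = 75.348 kWh
Cost = 75.348 kWh × €0.21/kWh = €15.82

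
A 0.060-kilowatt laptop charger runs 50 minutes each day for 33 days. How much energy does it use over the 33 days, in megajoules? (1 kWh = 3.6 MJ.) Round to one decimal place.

5.9 MJ

Runtime = 50 min × 33 = 1650 min = 27.5 h
Energy = 0.06 kW × 27.5 h = 1.65 kWh
= 1.65 × 3.6 MJ = 5.9 MJ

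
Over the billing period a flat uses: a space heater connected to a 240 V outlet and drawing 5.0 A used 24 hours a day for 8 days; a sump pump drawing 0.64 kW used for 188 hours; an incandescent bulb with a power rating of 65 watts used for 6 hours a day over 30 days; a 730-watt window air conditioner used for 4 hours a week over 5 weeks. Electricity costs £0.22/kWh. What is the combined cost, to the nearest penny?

£82.94

space heater: Power = 5.0 A × 240 V = 1200 W = 1.2 kW
space heater: Runtime = 24 h × 8 = 192 h
space heater: 1.2 kW × 192 h = 230.4 kWh
sump pump: 0.64 kW × 188 h = 120.32 kWh
incandescent bulb: Runtime = 6 h/day × 30 days = 180 h
incandescent bulb: 0.065 kW × 180 h = 11.7 kWh
window air conditioner: Runtime = 4 h/week × 5 weeks = 20 h
window air conditioner: 0.73 kW × 20 h = 14.6 kWh
Total energy = 377.02 kWh
Cost = 377.02 × £0.22 = £82.94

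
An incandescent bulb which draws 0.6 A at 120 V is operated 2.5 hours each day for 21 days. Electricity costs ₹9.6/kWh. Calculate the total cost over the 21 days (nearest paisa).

₹36.29

Power = 0.6 A × 120 V = 72 W = 0.072 kW
Runtime = 2.5 h/day × 21 days = 52.5 h
Energy = 0.072 kW × 52.5 h = 3.78 kWh
Cost = 3.78 kWh × ₹9.6/kWh = ₹36.29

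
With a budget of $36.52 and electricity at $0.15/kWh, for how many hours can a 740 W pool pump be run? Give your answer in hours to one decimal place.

329.0 h

Energy available = $36.52 ÷ $0.15/kWh = 243.4667 kWh
Hours = 243.4667 kWh ÷ 0.74 kW = 329.0 h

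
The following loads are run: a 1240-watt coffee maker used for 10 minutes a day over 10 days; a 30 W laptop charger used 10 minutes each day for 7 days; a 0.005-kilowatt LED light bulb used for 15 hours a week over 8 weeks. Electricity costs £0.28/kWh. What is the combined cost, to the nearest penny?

coffee maker: Runtime = 10 min × 10 = 100 min = 1.666666… h
coffee maker: 1.24 kW × 1.666666… h = 2.066666… kWh
laptop charger: Runtime = 10 min × 7 = 70 min = 1.166666… h
laptop charger: 0.03 kW × 1.166666… h = 0.035 kWh
LED light bulb: Runtime = 15 h/week × 8 weeks = 120 h
LED light bulb: 0.005 kW × 120 h = 0.6 kWh
Total energy = 2.701666… kWh
Cost = 2.701666… × £0.28 = £0.76

£0.76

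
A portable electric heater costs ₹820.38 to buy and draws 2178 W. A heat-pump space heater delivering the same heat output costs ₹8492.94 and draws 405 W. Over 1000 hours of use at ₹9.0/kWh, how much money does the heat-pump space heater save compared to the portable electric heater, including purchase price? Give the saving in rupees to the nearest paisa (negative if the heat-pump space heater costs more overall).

₹8284.44

portable electric heater: ₹820.38 + (2178/1000) kW × 1000 h × ₹9.0 = ₹820.38 + ₹19602 = ₹20422.38
heat-pump space heater: ₹8492.94 + (405/1000) kW × 1000 h × ₹9.0 = ₹8492.94 + ₹3645 = ₹12137.94
Saving = ₹20422.38 − ₹12137.94 = ₹8284.44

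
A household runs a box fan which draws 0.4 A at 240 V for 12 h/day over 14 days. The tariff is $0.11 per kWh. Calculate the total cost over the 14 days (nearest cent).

Power = 0.4 A × 240 V = 96 W = 0.096 kW
Runtime = 12 h/day × 14 days = 168 h
Energy = 0.096 kW × 168 h = 16.128 kWh
Cost = 16.128 kWh × $0.11/kWh = $1.77

$1.77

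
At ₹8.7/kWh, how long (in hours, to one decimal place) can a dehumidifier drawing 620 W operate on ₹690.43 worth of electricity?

128.0 h

Energy available = ₹690.43 ÷ ₹8.7/kWh = 79.3598 kWh
Hours = 79.3598 kWh ÷ 0.62 kW = 128.0 h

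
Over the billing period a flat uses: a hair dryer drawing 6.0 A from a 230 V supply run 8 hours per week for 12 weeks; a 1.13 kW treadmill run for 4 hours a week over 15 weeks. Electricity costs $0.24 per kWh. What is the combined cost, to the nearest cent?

$48.07

hair dryer: Power = 6.0 A × 230 V = 1380 W = 1.38 kW
hair dryer: Runtime = 8 h/week × 12 weeks = 96 h
hair dryer: 1.38 kW × 96 h = 132.48 kWh
treadmill: Runtime = 4 h/week × 15 weeks = 60 h
treadmill: 1.13 kW × 60 h = 67.8 kWh
Total energy = 200.28 kWh
Cost = 200.28 × $0.24 = $48.07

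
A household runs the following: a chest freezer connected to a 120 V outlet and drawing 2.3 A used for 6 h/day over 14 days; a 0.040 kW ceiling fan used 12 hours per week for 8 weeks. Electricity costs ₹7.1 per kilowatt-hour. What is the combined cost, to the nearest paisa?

₹191.87

chest freezer: Power = 2.3 A × 120 V = 276 W = 0.276 kW
chest freezer: Runtime = 6 h/day × 14 days = 84 h
chest freezer: 0.276 kW × 84 h = 23.184 kWh
ceiling fan: Runtime = 12 h/week × 8 weeks = 96 h
ceiling fan: 0.04 kW × 96 h = 3.84 kWh
Total energy = 27.024 kWh
Cost = 27.024 × ₹7.1 = ₹191.87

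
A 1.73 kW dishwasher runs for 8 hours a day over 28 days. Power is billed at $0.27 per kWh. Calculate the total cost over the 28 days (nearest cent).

Runtime = 8 h/day × 28 days = 224 h
Energy = 1.73 kW × 224 h = 387.52 kWh
Cost = 387.52 kWh × $0.27/kWh = $104.63

$104.63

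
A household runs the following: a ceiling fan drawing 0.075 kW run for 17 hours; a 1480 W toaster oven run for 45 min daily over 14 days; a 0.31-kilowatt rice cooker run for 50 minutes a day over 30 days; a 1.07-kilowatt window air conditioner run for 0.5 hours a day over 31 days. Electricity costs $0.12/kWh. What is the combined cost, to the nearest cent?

ceiling fan: 0.075 kW × 17 h = 1.275 kWh
toaster oven: Runtime = 45 min × 14 = 630 min = 10.5 h
toaster oven: 1.48 kW × 10.5 h = 15.54 kWh
rice cooker: Runtime = 50 min × 30 = 1500 min = 25 h
rice cooker: 0.31 kW × 25 h = 7.75 kWh
window air conditioner: Runtime = 0.5 h/day × 31 days = 15.5 h
window air conditioner: 1.07 kW × 15.5 h = 16.585 kWh
Total energy = 41.15 kWh
Cost = 41.15 × $0.12 = $4.94

$4.94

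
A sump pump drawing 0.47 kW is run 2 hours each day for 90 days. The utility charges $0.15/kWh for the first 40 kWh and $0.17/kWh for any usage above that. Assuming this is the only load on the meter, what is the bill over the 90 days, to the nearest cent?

Runtime = 2 h/day × 90 days = 180 h
Energy = 0.47 kW × 180 h = 84.6 kWh
Tier 1 (0–40 kWh): 40 × $0.15 = $6
Above 40 kWh: 44.6 × $0.17 = $7.582
Bill = $13.58

$13.58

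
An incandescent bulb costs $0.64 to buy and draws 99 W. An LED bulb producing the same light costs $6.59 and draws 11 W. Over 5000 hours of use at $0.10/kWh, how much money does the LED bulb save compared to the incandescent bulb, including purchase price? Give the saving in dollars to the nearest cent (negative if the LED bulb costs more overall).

$38.05

incandescent bulb: $0.64 + (99/1000) kW × 5000 h × $0.10 = $0.64 + $49.5 = $50.14
LED bulb: $6.59 + (11/1000) kW × 5000 h × $0.10 = $6.59 + $5.5 = $12.09
Saving = $50.14 − $12.09 = $38.05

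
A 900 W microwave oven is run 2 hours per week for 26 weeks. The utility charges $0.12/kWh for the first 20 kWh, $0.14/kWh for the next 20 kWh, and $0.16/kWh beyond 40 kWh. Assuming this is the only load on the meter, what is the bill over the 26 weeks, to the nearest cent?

$6.29

Runtime = 2 h/week × 26 weeks = 52 h
Energy = 0.9 kW × 52 h = 46.8 kWh
Tier 1 (0–20 kWh): 20 × $0.12 = $2.4
Tier 2 (20–40 kWh): 20 × $0.14 = $2.8
Above 40 kWh: 6.8 × $0.16 = $1.088
Bill = $6.29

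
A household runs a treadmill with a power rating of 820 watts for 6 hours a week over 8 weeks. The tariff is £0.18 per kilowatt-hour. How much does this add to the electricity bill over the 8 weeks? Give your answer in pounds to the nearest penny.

Runtime = 6 h/week × 8 weeks = 48 h
Energy = 0.82 kW × 48 h = 39.36 kWh
Cost = 39.36 kWh × £0.18/kWh = £7.08

£7.08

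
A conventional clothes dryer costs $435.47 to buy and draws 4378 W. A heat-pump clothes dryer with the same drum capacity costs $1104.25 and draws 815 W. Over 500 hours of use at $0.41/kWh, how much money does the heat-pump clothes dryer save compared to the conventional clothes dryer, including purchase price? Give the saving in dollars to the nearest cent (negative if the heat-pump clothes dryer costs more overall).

conventional clothes dryer: $435.47 + (4378/1000) kW × 500 h × $0.41 = $435.47 + $897.49 = $1332.96
heat-pump clothes dryer: $1104.25 + (815/1000) kW × 500 h × $0.41 = $1104.25 + $167.075 = $1271.325
Saving = $1332.96 − $1271.325 = $61.635 → $61.64

$61.64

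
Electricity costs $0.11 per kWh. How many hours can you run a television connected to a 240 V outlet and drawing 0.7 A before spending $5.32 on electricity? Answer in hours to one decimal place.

Power = 0.7 A × 240 V = 168 W = 0.168 kW
Energy available = $5.32 ÷ $0.11/kWh = 48.3636 kWh
Hours = 48.3636 kWh ÷ 0.168 kW = 287.9 h

287.9 h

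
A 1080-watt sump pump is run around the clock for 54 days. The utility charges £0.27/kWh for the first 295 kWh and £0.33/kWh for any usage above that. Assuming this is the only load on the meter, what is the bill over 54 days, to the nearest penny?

Runtime = 24 h × 54 = 1296 h
Energy = 1.08 kW × 1296 h = 1399.68 kWh
Tier 1 (0–295 kWh): 295 × £0.27 = £79.65
Above 295 kWh: 1104.68 × £0.33 = £364.5444
Bill = £444.19

£444.19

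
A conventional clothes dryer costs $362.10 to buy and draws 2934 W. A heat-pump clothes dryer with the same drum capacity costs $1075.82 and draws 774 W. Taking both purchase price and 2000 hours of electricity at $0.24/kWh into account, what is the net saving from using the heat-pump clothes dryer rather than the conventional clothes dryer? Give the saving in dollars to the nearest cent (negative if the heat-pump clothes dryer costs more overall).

conventional clothes dryer: $362.10 + (2934/1000) kW × 2000 h × $0.24 = $362.10 + $1408.32 = $1770.42
heat-pump clothes dryer: $1075.82 + (774/1000) kW × 2000 h × $0.24 = $1075.82 + $371.52 = $1447.34
Saving = $1770.42 − $1447.34 = $323.08

$323.08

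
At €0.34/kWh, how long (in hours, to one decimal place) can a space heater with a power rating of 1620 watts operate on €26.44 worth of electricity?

Energy available = €26.44 ÷ €0.34/kWh = 77.7647 kWh
Hours = 77.7647 kWh ÷ 1.62 kW = 48.0 h

48.0 h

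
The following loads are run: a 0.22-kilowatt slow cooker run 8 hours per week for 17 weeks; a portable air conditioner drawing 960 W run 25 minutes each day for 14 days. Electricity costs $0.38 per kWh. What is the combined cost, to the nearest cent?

$13.50

slow cooker: Runtime = 8 h/week × 17 weeks = 136 h
slow cooker: 0.22 kW × 136 h = 29.92 kWh
portable air conditioner: Runtime = 25 min × 14 = 350 min = 5.833333… h
portable air conditioner: 0.96 kW × 5.833333… h = 5.6 kWh
Total energy = 35.52 kWh
Cost = 35.52 × $0.38 = $13.50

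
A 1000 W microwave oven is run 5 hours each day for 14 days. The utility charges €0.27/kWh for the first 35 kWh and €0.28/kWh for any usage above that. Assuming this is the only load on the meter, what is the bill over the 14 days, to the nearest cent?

Runtime = 5 h/day × 14 days = 70 h
Energy = 1 kW × 70 h = 70 kWh
Tier 1 (0–35 kWh): 35 × €0.27 = €9.45
Above 35 kWh: 35 × €0.28 = €9.8
Bill = €19.25

€19.25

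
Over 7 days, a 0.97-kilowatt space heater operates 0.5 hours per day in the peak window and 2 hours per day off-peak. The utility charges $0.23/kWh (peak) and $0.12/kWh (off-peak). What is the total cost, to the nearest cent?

$2.41

Peak energy = 0.97 kW × 0.5 h × 7 = 3.395 kWh
Off-peak energy = 0.97 kW × 2 h × 7 = 13.58 kWh
Cost = 3.395 × $0.23 + 13.58 × $0.12 = $0.78085 + $1.6296 = $2.41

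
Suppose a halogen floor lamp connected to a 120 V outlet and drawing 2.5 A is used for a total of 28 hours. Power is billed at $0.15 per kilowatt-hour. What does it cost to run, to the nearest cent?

Power = 2.5 A × 120 V = 300 W = 0.3 kW
Energy = 0.3 kW × 28 h = 8.4 kWh
Cost = 8.4 kWh × $0.15/kWh = $1.26

$1.26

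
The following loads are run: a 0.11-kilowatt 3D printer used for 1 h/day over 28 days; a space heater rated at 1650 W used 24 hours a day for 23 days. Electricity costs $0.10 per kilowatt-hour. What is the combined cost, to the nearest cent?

$91.39

3D printer: Runtime = 1 h/day × 28 days = 28 h
3D printer: 0.11 kW × 28 h = 3.08 kWh
space heater: Runtime = 24 h × 23 = 552 h
space heater: 1.65 kW × 552 h = 910.8 kWh
Total energy = 913.88 kWh
Cost = 913.88 × $0.10 = $91.39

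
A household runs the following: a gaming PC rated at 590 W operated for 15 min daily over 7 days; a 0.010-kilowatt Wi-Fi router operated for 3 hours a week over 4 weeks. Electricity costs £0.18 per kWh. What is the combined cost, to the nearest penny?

£0.21

gaming PC: Runtime = 15 min × 7 = 105 min = 1.75 h
gaming PC: 0.59 kW × 1.75 h = 1.0325 kWh
Wi-Fi router: Runtime = 3 h/week × 4 weeks = 12 h
Wi-Fi router: 0.01 kW × 12 h = 0.12 kWh
Total energy = 1.1525 kWh
Cost = 1.1525 × £0.18 = £0.21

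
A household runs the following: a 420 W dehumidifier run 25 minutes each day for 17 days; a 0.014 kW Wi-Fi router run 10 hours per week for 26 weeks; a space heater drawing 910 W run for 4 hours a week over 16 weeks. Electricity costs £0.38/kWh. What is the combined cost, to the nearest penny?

£24.64

dehumidifier: Runtime = 25 min × 17 = 425 min = 7.083333… h
dehumidifier: 0.42 kW × 7.083333… h = 2.975 kWh
Wi-Fi router: Runtime = 10 h/week × 26 weeks = 260 h
Wi-Fi router: 0.014 kW × 260 h = 3.64 kWh
space heater: Runtime = 4 h/week × 16 weeks = 64 h
space heater: 0.91 kW × 64 h = 58.24 kWh
Total energy = 64.855 kWh
Cost = 64.855 × £0.38 = £24.64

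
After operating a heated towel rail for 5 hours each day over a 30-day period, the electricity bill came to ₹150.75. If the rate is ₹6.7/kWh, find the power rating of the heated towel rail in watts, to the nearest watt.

150 W

Energy = ₹150.75 ÷ ₹6.7/kWh = 22.5 kWh
Runtime = 5 h/day × 30 days = 150 h
Power = 22.5 kWh ÷ 150 h = 0.15 kW = 150 W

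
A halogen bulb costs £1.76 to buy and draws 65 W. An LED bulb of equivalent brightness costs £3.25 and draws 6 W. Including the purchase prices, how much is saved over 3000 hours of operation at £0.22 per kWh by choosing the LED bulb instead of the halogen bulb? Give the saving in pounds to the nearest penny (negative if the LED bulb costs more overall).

halogen bulb: £1.76 + (65/1000) kW × 3000 h × £0.22 = £1.76 + £42.9 = £44.66
LED bulb: £3.25 + (6/1000) kW × 3000 h × £0.22 = £3.25 + £3.96 = £7.21
Saving = £44.66 − £7.21 = £37.45

£37.45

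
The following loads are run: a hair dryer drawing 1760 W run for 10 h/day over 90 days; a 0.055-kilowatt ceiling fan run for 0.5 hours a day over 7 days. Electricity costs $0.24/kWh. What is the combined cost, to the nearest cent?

$380.21

hair dryer: Runtime = 10 h/day × 90 days = 900 h
hair dryer: 1.76 kW × 900 h = 1584 kWh
ceiling fan: Runtime = 0.5 h/day × 7 days = 3.5 h
ceiling fan: 0.055 kW × 3.5 h = 0.1925 kWh
Total energy = 1584.1925 kWh
Cost = 1584.1925 × $0.24 = $380.21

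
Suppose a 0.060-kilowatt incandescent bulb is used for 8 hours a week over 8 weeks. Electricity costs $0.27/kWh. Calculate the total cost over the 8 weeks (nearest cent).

$1.04

Runtime = 8 h/week × 8 weeks = 64 h
Energy = 0.06 kW × 64 h = 3.84 kWh
Cost = 3.84 kWh × $0.27/kWh = $1.04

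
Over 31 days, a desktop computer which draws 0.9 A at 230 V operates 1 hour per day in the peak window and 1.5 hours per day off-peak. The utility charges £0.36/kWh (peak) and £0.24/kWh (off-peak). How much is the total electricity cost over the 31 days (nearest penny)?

Power = 0.9 A × 230 V = 207 W = 0.207 kW
Peak energy = 0.207 kW × 1 h × 31 = 6.417 kWh
Off-peak energy = 0.207 kW × 1.5 h × 31 = 9.6255 kWh
Cost = 6.417 × £0.36 + 9.6255 × £0.24 = £2.31012 + £2.31012 = £4.62

£4.62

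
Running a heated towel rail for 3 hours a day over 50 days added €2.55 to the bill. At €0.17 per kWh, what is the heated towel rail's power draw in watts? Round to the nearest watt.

Energy = €2.55 ÷ €0.17/kWh = 15 kWh
Runtime = 3 h/day × 50 days = 150 h
Power = 15 kWh ÷ 150 h = 0.1 kW = 100 W

100 W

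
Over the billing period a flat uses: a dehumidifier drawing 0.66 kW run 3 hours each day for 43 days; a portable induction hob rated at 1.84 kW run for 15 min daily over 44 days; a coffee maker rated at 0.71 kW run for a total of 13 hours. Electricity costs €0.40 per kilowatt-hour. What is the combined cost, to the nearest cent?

dehumidifier: Runtime = 3 h/day × 43 days = 129 h
dehumidifier: 0.66 kW × 129 h = 85.14 kWh
portable induction hob: Runtime = 15 min × 44 = 660 min = 11 h
portable induction hob: 1.84 kW × 11 h = 20.24 kWh
coffee maker: 0.71 kW × 13 h = 9.23 kWh
Total energy = 114.61 kWh
Cost = 114.61 × €0.40 = €45.84

€45.84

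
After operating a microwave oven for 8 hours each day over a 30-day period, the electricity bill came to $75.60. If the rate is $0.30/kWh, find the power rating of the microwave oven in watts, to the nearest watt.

1050 W

Energy = $75.60 ÷ $0.30/kWh = 252 kWh
Runtime = 8 h/day × 30 days = 240 h
Power = 252 kWh ÷ 240 h = 1.05 kW = 1050 W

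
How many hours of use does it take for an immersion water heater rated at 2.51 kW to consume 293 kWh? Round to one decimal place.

116.7 h

Hours = 293 kWh ÷ 2.51 kW = 116.7 h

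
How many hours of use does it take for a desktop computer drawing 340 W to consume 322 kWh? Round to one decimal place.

947.1 h

Hours = 322 kWh ÷ 0.34 kW = 947.1 h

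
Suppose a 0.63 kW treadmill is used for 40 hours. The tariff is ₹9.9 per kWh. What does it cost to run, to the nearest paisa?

₹249.48

Energy = 0.63 kW × 40 h = 25.2 kWh
Cost = 25.2 kWh × ₹9.9/kWh = ₹249.48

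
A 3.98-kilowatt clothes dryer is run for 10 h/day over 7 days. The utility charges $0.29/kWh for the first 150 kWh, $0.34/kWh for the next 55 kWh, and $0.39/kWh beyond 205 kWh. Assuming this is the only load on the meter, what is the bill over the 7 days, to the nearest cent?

$90.90

Runtime = 10 h/day × 7 days = 70 h
Energy = 3.98 kW × 70 h = 278.6 kWh
Tier 1 (0–150 kWh): 150 × $0.29 = $43.5
Tier 2 (150–205 kWh): 55 × $0.34 = $18.7
Above 205 kWh: 73.6 × $0.39 = $28.704
Bill = $90.90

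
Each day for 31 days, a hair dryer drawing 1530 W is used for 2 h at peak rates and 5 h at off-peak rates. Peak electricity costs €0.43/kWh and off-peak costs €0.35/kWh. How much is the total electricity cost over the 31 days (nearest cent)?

Peak energy = 1.53 kW × 2 h × 31 = 94.86 kWh
Off-peak energy = 1.53 kW × 5 h × 31 = 237.15 kWh
Cost = 94.86 × €0.43 + 237.15 × €0.35 = €40.7898 + €83.0025 = €123.79

€123.79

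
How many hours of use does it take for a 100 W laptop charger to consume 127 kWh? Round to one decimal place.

1270.0 h

Hours = 127 kWh ÷ 0.1 kW = 1270.0 h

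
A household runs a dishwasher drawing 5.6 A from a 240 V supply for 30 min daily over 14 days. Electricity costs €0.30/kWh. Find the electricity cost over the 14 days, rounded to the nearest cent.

Power = 5.6 A × 240 V = 1344 W = 1.344 kW
Runtime = 30 min × 14 = 420 min = 7 h
Energy = 1.344 kW × 7 h = 9.408 kWh
Cost = 9.408 kWh × €0.30/kWh = €2.82

€2.82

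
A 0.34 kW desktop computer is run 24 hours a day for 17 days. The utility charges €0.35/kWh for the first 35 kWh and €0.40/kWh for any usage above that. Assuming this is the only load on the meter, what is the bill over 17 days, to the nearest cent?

Runtime = 24 h × 17 = 408 h
Energy = 0.34 kW × 408 h = 138.72 kWh
Tier 1 (0–35 kWh): 35 × €0.35 = €12.25
Above 35 kWh: 103.72 × €0.40 = €41.488
Bill = €53.74

€53.74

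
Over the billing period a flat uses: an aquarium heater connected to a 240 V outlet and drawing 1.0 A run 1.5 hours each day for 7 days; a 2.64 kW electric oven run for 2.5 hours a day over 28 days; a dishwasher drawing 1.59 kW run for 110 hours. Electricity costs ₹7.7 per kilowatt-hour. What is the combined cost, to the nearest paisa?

aquarium heater: Power = 1.0 A × 240 V = 240 W = 0.24 kW
aquarium heater: Runtime = 1.5 h/day × 7 days = 10.5 h
aquarium heater: 0.24 kW × 10.5 h = 2.52 kWh
electric oven: Runtime = 2.5 h/day × 28 days = 70 h
electric oven: 2.64 kW × 70 h = 184.8 kWh
dishwasher: 1.59 kW × 110 h = 174.9 kWh
Total energy = 362.22 kWh
Cost = 362.22 × ₹7.7 = ₹2789.09

₹2789.09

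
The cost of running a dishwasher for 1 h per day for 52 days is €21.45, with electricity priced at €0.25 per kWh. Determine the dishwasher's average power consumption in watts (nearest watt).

1650 W

Energy = €21.45 ÷ €0.25/kWh = 85.8 kWh
Runtime = 1 h/day × 52 days = 52 h
Power = 85.8 kWh ÷ 52 h = 1.65 kW = 1650 W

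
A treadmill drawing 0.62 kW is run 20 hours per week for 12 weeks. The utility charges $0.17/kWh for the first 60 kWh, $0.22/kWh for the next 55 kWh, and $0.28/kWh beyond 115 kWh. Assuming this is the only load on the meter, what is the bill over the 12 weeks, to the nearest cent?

Runtime = 20 h/week × 12 weeks = 240 h
Energy = 0.62 kW × 240 h = 148.8 kWh
Tier 1 (0–60 kWh): 60 × $0.17 = $10.2
Tier 2 (60–115 kWh): 55 × $0.22 = $12.1
Above 115 kWh: 33.8 × $0.28 = $9.464
Bill = $31.76

$31.76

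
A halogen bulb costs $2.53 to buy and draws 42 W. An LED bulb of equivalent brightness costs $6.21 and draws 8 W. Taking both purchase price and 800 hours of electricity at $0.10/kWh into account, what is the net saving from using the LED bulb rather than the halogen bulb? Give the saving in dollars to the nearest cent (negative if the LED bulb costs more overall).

halogen bulb: $2.53 + (42/1000) kW × 800 h × $0.10 = $2.53 + $3.36 = $5.89
LED bulb: $6.21 + (8/1000) kW × 800 h × $0.10 = $6.21 + $0.64 = $6.85
Saving = $5.89 − $6.85 = −$0.96

-$0.96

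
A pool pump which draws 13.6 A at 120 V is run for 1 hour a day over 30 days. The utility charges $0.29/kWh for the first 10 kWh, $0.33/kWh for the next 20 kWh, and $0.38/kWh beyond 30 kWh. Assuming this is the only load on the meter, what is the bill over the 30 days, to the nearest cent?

Power = 13.6 A × 120 V = 1632 W = 1.632 kW
Runtime = 1 h/day × 30 days = 30 h
Energy = 1.632 kW × 30 h = 48.96 kWh
Tier 1 (0–10 kWh): 10 × $0.29 = $2.9
Tier 2 (10–30 kWh): 20 × $0.33 = $6.6
Above 30 kWh: 18.96 × $0.38 = $7.2048
Bill = $16.70

$16.70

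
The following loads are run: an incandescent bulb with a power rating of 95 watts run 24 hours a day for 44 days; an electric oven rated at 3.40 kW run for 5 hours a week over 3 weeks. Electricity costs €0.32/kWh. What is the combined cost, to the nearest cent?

€48.42

incandescent bulb: Runtime = 24 h × 44 = 1056 h
incandescent bulb: 0.095 kW × 1056 h = 100.32 kWh
electric oven: Runtime = 5 h/week × 3 weeks = 15 h
electric oven: 3.4 kW × 15 h = 51 kWh
Total energy = 151.32 kWh
Cost = 151.32 × €0.32 = €48.42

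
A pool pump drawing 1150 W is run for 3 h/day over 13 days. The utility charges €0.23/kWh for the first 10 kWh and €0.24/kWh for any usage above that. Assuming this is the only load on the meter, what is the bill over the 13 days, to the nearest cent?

€10.66

Runtime = 3 h/day × 13 days = 39 h
Energy = 1.15 kW × 39 h = 44.85 kWh
Tier 1 (0–10 kWh): 10 × €0.23 = €2.3
Above 10 kWh: 34.85 × €0.24 = €8.364
Bill = €10.66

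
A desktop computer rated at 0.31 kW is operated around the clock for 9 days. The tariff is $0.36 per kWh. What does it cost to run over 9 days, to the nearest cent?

$24.11

Runtime = 24 h × 9 = 216 h
Energy = 0.31 kW × 216 h = 66.96 kWh
Cost = 66.96 kWh × $0.36/kWh = $24.11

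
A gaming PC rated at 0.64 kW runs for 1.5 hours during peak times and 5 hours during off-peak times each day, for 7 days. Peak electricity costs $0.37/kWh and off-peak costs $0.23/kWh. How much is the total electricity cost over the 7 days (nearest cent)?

$7.64

Peak energy = 0.64 kW × 1.5 h × 7 = 6.72 kWh
Off-peak energy = 0.64 kW × 5 h × 7 = 22.4 kWh
Cost = 6.72 × $0.37 + 22.4 × $0.23 = $2.4864 + $5.152 = $7.64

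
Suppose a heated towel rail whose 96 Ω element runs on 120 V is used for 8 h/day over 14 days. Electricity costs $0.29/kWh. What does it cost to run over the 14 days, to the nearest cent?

Power = V²/R = 120²/96 = 150 W = 0.15 kW
Runtime = 8 h/day × 14 days = 112 h
Energy = 0.15 kW × 112 h = 16.8 kWh
Cost = 16.8 kWh × $0.29/kWh = $4.87

$4.87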